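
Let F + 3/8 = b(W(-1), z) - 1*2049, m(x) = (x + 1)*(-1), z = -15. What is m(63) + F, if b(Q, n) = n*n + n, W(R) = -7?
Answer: -15227/8 ≈ -1903.4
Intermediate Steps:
m(x) = -1 - x (m(x) = (1 + x)*(-1) = -1 - x)
b(Q, n) = n + n² (b(Q, n) = n² + n = n + n²)
F = -14715/8 (F = -3/8 + (-15*(1 - 15) - 1*2049) = -3/8 + (-15*(-14) - 2049) = -3/8 + (210 - 2049) = -3/8 - 1839 = -14715/8 ≈ -1839.4)
m(63) + F = (-1 - 1*63) - 14715/8 = (-1 - 63) - 14715/8 = -64 - 14715/8 = -15227/8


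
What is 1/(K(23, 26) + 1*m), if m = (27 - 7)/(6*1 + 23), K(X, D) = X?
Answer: 29/687 ≈ 0.042212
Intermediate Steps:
m = 20/29 (m = 20/(6 + 23) = 20/29 ≈ 0.68966)
1/(K(23, 26) + 1*m) = 1/(23 + 1*(20/29)) = 1/(23 + 20/29) = 1/(687/29) = 29/687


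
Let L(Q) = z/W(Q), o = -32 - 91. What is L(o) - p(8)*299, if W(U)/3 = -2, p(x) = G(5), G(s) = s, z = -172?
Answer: -4399/3 ≈ -1466.3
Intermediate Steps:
p(x) = 5
W(U) = -6 (W(U) = 3*(-2) = -6)
o = -123
L(Q) = 86/3 (L(Q) = -172/(-6) = -172*(-1/6) = 86/3)
L(o) - p(8)*299 = 86/3 - 5*299 = 86/3 - 1*1495 = 86/3 - 1495 = -4399/3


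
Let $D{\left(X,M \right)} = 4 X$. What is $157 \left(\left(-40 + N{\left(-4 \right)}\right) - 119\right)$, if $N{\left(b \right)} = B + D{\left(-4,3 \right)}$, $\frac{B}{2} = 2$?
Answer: $-26847$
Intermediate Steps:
$B = 4$ ($B = 2 \cdot 2 = 4$)
$N{\left(b \right)} = -12$ ($N{\left(b \right)} = 4 + 4 \left(-4\right) = 4 - 16 = -12$)
$157 \left(\left(-40 + N{\left(-4 \right)}\right) - 119\right) = 157 \left(\left(-40 - 12\right) - 119\right) = 157 \left(-52 - 119\right) = 157 \left(-171\right) = -26847$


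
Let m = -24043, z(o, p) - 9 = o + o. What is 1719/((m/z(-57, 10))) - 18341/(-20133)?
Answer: 4074878498/484057719 ≈ 8.4182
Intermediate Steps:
z(o, p) = 9 + 2*o (z(o, p) = 9 + (o + o) = 9 + 2*o)
1719/((m/z(-57, 10))) - 18341/(-20133) = 1719/((-24043/(9 + 2*(-57)))) - 18341/(-20133) = 1719/((-24043/(9 - 114))) - 18341*(-1/20133) = 1719/((-24043/(-105))) + 18341/20133 = 1719/((-24043*(-1/105))) + 18341/20133 = 1719/(24043/105) + 18341/20133 = 1719*(105/24043) + 18341/20133 = 180495/24043 + 18341/20133 = 4074878498/484057719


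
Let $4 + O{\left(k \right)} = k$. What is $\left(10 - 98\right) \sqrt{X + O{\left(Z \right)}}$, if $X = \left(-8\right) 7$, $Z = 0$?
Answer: $- 176 i \sqrt{15} \approx - 681.65 i$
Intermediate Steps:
$X = -56$
$O{\left(k \right)} = -4 + k$
$\left(10 - 98\right) \sqrt{X + O{\left(Z \right)}} = \left(10 - 98\right) \sqrt{-56 + \left(-4 + 0\right)} = \left(10 - 98\right) \sqrt{-56 - 4} = - 88 \sqrt{-60} = - 88 \cdot 2 i \sqrt{15} = - 176 i \sqrt{15}$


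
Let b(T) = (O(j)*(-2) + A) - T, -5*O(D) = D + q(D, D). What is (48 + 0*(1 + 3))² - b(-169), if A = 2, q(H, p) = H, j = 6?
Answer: 10641/5 ≈ 2128.2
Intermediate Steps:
O(D) = -2*D/5 (O(D) = -(D + D)/5 = -2*D/5)
b(T) = 34/5 - T (b(T) = (-⅖*6*(-2) + 2) - T = (-12/5*(-2) + 2) - T = (24/5 + 2) - T = 34/5 - T)
(48 + 0*(1 + 3))² - b(-169) = (48 + 0*(1 + 3))² - (34/5 - 1*(-169)) = (48 + 0*4)² - (34/5 + 169) = (48 + 0)² - 1*879/5 = 48² - 879/5 = 2304 - 879/5 = 10641/5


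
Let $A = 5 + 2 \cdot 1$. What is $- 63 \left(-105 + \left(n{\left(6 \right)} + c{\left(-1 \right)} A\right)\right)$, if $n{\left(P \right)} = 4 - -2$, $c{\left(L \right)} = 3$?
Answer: $4914$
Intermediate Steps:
$A = 7$ ($A = 5 + 2 = 7$)
$n{\left(P \right)} = 6$ ($n{\left(P \right)} = 4 + 2 = 6$)
$- 63 \left(-105 + \left(n{\left(6 \right)} + c{\left(-1 \right)} A\right)\right) = - 63 \left(-105 + \left(6 + 3 \cdot 7\right)\right) = - 63 \left(-105 + \left(6 + 21\right)\right) = - 63 \left(-105 + 27\right) = \left(-63\right) \left(-78\right) = 4914$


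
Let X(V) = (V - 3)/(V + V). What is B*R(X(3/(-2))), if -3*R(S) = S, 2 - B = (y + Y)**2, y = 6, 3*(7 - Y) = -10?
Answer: 2383/18 ≈ 132.39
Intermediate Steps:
Y = 31/3 (Y = 7 - 1/3*(-10) = 7 + 10/3 = 31/3 ≈ 10.333)
X(V) = (-3 + V)/(2*V) (X(V) = (-3 + V)/((2*V)) = (-3 + V)*(1/(2*V)) = (-3 + V)/(2*V))
B = -2383/9 (B = 2 - (6 + 31/3)**2 = 2 - (49/3)**2 = 2 - 1*2401/9 = 2 - 2401/9 = -2383/9 ≈ -264.78)
R(S) = -S/3
B*R(X(3/(-2))) = -(-2383)*(-3 + 3/(-2))/(2*((3/(-2))))/27 = -(-2383)*(-3 + 3*(-1/2))/(2*((3*(-1/2))))/27 = -(-2383)*(-3 - 3/2)/(2*(-3/2))/27 = -(-2383)*(1/2)*(-2/3)*(-9/2)/27 = -(-2383)*3/(27*2) = -2383/9*(-1/2) = 2383/18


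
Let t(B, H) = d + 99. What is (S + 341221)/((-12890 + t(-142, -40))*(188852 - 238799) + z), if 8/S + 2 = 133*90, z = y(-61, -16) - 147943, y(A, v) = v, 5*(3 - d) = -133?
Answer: 2552333085/4766597737264 ≈ 0.00053546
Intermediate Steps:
d = 148/5 (d = 3 - ⅕*(-133) = 3 + 133/5 = 148/5 ≈ 29.600)
t(B, H) = 643/5 (t(B, H) = 148/5 + 99 = 643/5)
z = -147959 (z = -16 - 147943 = -147959)
S = 1/1496 (S = 8/(-2 + 133*90) = 8/(-2 + 11970) = 8/11968 = 8*(1/11968) = 1/1496 ≈ 0.00066845)
(S + 341221)/((-12890 + t(-142, -40))*(188852 - 238799) + z) = (1/1496 + 341221)/((-12890 + 643/5)*(188852 - 238799) - 147959) = 510466617/(1496*(-63807/5*(-49947) - 147959)) = 510466617/(1496*(3186968229/5 - 147959)) = 510466617/(1496*(3186228434/5)) = (510466617/1496)*(5/3186228434) = 2552333085/4766597737264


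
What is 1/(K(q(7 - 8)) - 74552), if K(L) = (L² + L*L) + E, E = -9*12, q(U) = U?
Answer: -1/74658 ≈ -1.3394e-5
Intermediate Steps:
E = -108
K(L) = -108 + 2*L² (K(L) = (L² + L*L) - 108 = (L² + L²) - 108 = 2*L² - 108 = -108 + 2*L²)
1/(K(q(7 - 8)) - 74552) = 1/((-108 + 2*(7 - 8)²) - 74552) = 1/((-108 + 2*(-1)²) - 74552) = 1/((-108 + 2*1) - 74552) = 1/((-108 + 2) - 74552) = 1/(-106 - 74552) = 1/(-74658) = -1/74658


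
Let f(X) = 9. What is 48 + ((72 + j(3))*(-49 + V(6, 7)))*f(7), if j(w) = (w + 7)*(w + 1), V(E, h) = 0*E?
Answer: -49344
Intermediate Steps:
V(E, h) = 0
j(w) = (1 + w)*(7 + w) (j(w) = (7 + w)*(1 + w) = (1 + w)*(7 + w))
48 + ((72 + j(3))*(-49 + V(6, 7)))*f(7) = 48 + ((72 + (7 + 3² + 8*3))*(-49 + 0))*9 = 48 + ((72 + (7 + 9 + 24))*(-49))*9 = 48 + ((72 + 40)*(-49))*9 = 48 + (112*(-49))*9 = 48 - 5488*9 = 48 - 49392 = -49344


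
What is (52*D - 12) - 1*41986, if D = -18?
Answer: -42934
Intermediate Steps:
(52*D - 12) - 1*41986 = (52*(-18) - 12) - 1*41986 = (-936 - 12) - 41986 = -948 - 41986 = -42934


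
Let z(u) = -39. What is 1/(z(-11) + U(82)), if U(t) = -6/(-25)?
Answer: -25/969 ≈ -0.025800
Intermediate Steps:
U(t) = 6/25 (U(t) = -6*(-1/25) = 6/25)
1/(z(-11) + U(82)) = 1/(-39 + 6/25) = 1/(-969/25) = -25/969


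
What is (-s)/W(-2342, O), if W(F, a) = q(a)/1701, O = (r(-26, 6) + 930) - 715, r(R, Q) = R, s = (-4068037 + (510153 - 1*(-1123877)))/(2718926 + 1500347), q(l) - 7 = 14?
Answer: 197154567/4219273 ≈ 46.727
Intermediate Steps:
q(l) = 21 (q(l) = 7 + 14 = 21)
s = -2434007/4219273 (s = (-4068037 + (510153 + 1123877))/4219273 = (-4068037 + 1634030)*(1/4219273) = -2434007*1/4219273 = -2434007/4219273 ≈ -0.57688)
O = 189 (O = (-26 + 930) - 715 = 904 - 715 = 189)
W(F, a) = 1/81 (W(F, a) = 21/1701 = 21*(1/1701) = 1/81)
(-s)/W(-2342, O) = (-1*(-2434007/4219273))/(1/81) = (2434007/4219273)*81 = 197154567/4219273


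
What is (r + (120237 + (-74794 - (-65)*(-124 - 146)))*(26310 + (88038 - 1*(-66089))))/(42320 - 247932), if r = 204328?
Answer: -5033133569/205612 ≈ -24479.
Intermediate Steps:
(r + (120237 + (-74794 - (-65)*(-124 - 146)))*(26310 + (88038 - 1*(-66089))))/(42320 - 247932) = (204328 + (120237 + (-74794 - (-65)*(-124 - 146)))*(26310 + (88038 - 1*(-66089))))/(42320 - 247932) = (204328 + (120237 + (-74794 - (-65)*(-270)))*(26310 + (88038 + 66089)))/(-205612) = (204328 + (120237 + (-74794 - 1*17550))*(26310 + 154127))*(-1/205612) = (204328 + (120237 + (-74794 - 17550))*180437)*(-1/205612) = (204328 + (120237 - 92344)*180437)*(-1/205612) = (204328 + 27893*180437)*(-1/205612) = (204328 + 5032929241)*(-1/205612) = 5033133569*(-1/205612) = -5033133569/205612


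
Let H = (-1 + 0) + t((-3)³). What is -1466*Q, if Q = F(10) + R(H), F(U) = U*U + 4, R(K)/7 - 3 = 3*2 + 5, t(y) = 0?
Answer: -296132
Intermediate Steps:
H = -1 (H = (-1 + 0) + 0 = -1 + 0 = -1)
R(K) = 98 (R(K) = 21 + 7*(3*2 + 5) = 21 + 7*(6 + 5) = 21 + 7*11 = 21 + 77 = 98)
F(U) = 4 + U² (F(U) = U² + 4 = 4 + U²)
Q = 202 (Q = (4 + 10²) + 98 = (4 + 100) + 98 = 104 + 98 = 202)
-1466*Q = -1466*202 = -296132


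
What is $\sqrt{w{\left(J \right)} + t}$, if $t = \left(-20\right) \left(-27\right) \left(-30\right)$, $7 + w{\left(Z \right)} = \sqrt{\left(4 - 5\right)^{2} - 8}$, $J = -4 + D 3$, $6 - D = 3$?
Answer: $\sqrt{-16207 + i \sqrt{7}} \approx 0.01 + 127.31 i$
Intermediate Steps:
$D = 3$ ($D = 6 - 3 = 3$)
$J = 5$ ($J = -4 + 3 \cdot 3 = -4 + 9 = 5$)
$w{\left(Z \right)} = -7 + i \sqrt{7}$ ($w{\left(Z \right)} = -7 + \sqrt{\left(4 - 5\right)^{2} - 8} = -7 + \sqrt{\left(-1\right)^{2} - 8} = -7 + \sqrt{1 - 8} = -7 + \sqrt{-7} = -7 + i \sqrt{7}$)
$t = -16200$ ($t = 540 \left(-30\right) = -16200$)
$\sqrt{w{\left(J \right)} + t} = \sqrt{\left(-7 + i \sqrt{7}\right) - 16200} = \sqrt{-16207 + i \sqrt{7}}$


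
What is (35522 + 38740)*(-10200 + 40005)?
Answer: 2213378910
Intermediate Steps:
(35522 + 38740)*(-10200 + 40005) = 74262*29805 = 2213378910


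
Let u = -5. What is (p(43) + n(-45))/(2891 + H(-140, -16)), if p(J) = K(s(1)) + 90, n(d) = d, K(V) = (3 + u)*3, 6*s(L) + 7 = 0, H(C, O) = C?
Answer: 13/917 ≈ 0.014177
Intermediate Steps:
s(L) = -7/6 (s(L) = -7/6 + (1/6)*0 = -7/6 + 0 = -7/6)
K(V) = -6 (K(V) = (3 - 5)*3 = -2*3 = -6)
p(J) = 84 (p(J) = -6 + 90 = 84)
(p(43) + n(-45))/(2891 + H(-140, -16)) = (84 - 45)/(2891 - 140) = 39/2751 = 39*(1/2751) = 13/917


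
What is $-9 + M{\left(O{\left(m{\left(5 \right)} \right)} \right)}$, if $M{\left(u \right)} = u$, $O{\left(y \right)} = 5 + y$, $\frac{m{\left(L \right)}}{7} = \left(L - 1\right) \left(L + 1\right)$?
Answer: $164$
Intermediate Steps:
$m{\left(L \right)} = 7 \left(1 + L\right) \left(-1 + L\right)$ ($m{\left(L \right)} = 7 \left(L - 1\right) \left(L + 1\right) = 7 \left(-1 + L\right) \left(1 + L\right) = 7 \left(1 + L\right) \left(-1 + L\right)$)
$-9 + M{\left(O{\left(m{\left(5 \right)} \right)} \right)} = -9 + \left(5 - \left(7 - 7 \cdot 5^{2}\right)\right) = -9 + \left(5 + \left(-7 + 7 \cdot 25\right)\right) = -9 + \left(5 + \left(-7 + 175\right)\right) = -9 + \left(5 + 168\right) = -9 + 173 = 164$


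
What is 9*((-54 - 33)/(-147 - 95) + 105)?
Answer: 229473/242 ≈ 948.24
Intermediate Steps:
9*((-54 - 33)/(-147 - 95) + 105) = 9*(-87/(-242) + 105) = 9*(-87*(-1/242) + 105) = 9*(87/242 + 105) = 9*(25497/242) = 229473/242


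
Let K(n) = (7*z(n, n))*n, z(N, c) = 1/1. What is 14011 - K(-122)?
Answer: 14865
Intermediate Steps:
z(N, c) = 1
K(n) = 7*n (K(n) = (7*1)*n = 7*n)
14011 - K(-122) = 14011 - 7*(-122) = 14011 - 1*(-854) = 14011 + 854 = 14865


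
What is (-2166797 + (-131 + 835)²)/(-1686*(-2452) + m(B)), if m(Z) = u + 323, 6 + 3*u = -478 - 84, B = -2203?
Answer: -5013543/12402617 ≈ -0.40423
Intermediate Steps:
u = -568/3 (u = -2 + (-478 - 84)/3 = -2 + (⅓)*(-562) = -2 - 562/3 = -568/3 ≈ -189.33)
m(Z) = 401/3 (m(Z) = -568/3 + 323 = 401/3)
(-2166797 + (-131 + 835)²)/(-1686*(-2452) + m(B)) = (-2166797 + (-131 + 835)²)/(-1686*(-2452) + 401/3) = (-2166797 + 704²)/(4134072 + 401/3) = (-2166797 + 495616)/(12402617/3) = -1671181*3/12402617 = -5013543/12402617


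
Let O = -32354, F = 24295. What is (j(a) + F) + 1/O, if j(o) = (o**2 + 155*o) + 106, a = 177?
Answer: 2690720409/32354 ≈ 83165.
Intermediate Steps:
j(o) = 106 + o**2 + 155*o
(j(a) + F) + 1/O = ((106 + 177**2 + 155*177) + 24295) + 1/(-32354) = ((106 + 31329 + 27435) + 24295) - 1/32354 = (58870 + 24295) - 1/32354 = 83165 - 1/32354 = 2690720409/32354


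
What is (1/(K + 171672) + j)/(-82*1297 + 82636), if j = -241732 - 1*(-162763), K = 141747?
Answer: 12375192505/3716835921 ≈ 3.3295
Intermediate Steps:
j = -78969 (j = -241732 + 162763 = -78969)
(1/(K + 171672) + j)/(-82*1297 + 82636) = (1/(141747 + 171672) - 78969)/(-82*1297 + 82636) = (1/313419 - 78969)/(-106354 + 82636) = (1/313419 - 78969)/(-23718) = -24750385010/313419*(-1/23718) = 12375192505/3716835921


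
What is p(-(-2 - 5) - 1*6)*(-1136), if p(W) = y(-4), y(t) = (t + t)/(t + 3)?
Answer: -9088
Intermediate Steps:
y(t) = 2*t/(3 + t) (y(t) = (2*t)/(3 + t) = 2*t/(3 + t))
p(W) = 8 (p(W) = 2*(-4)/(3 - 4) = 2*(-4)/(-1) = 2*(-4)*(-1) = 8)
p(-(-2 - 5) - 1*6)*(-1136) = 8*(-1136) = -9088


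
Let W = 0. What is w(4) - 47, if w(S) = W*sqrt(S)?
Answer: -47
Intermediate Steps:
w(S) = 0 (w(S) = 0*sqrt(S) = 0)
w(4) - 47 = 0 - 47 = -47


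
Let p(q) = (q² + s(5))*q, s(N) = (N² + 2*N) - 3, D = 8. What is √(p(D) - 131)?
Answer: 7*√13 ≈ 25.239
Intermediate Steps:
s(N) = -3 + N² + 2*N
p(q) = q*(32 + q²) (p(q) = (q² + (-3 + 5² + 2*5))*q = (q² + (-3 + 25 + 10))*q = (q² + 32)*q = (32 + q²)*q = q*(32 + q²))
√(p(D) - 131) = √(8*(32 + 8²) - 131) = √(8*(32 + 64) - 131) = √(8*96 - 131) = √(768 - 131) = √637 = 7*√13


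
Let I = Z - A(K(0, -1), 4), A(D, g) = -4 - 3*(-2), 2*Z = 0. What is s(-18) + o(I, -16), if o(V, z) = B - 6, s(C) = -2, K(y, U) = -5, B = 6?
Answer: -2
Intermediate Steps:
Z = 0 (Z = (½)*0 = 0)
A(D, g) = 2 (A(D, g) = -4 + 6 = 2)
I = -2 (I = 0 - 1*2 = 0 - 2 = -2)
o(V, z) = 0 (o(V, z) = 6 - 6 = 0)
s(-18) + o(I, -16) = -2 + 0 = -2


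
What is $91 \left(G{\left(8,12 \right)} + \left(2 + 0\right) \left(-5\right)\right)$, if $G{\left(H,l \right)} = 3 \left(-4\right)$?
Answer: $-2002$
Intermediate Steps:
$G{\left(H,l \right)} = -12$
$91 \left(G{\left(8,12 \right)} + \left(2 + 0\right) \left(-5\right)\right) = 91 \left(-12 + \left(2 + 0\right) \left(-5\right)\right) = 91 \left(-12 + 2 \left(-5\right)\right) = 91 \left(-12 - 10\right) = 91 \left(-22\right) = -2002$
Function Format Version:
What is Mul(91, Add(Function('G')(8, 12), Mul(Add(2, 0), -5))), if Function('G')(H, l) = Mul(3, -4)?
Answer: -2002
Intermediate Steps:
Function('G')(H, l) = -12
Mul(91, Add(Function('G')(8, 12), Mul(Add(2, 0), -5))) = Mul(91, Add(-12, Mul(Add(2, 0), -5))) = Mul(91, Add(-12, Mul(2, -5))) = Mul(91, Add(-12, -10)) = Mul(91, -22) = -2002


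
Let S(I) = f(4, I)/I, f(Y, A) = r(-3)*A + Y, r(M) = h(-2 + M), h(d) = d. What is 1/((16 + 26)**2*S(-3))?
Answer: -1/11172 ≈ -8.9510e-5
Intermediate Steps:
r(M) = -2 + M
f(Y, A) = Y - 5*A (f(Y, A) = (-2 - 3)*A + Y = -5*A + Y = Y - 5*A)
S(I) = (4 - 5*I)/I
1/((16 + 26)**2*S(-3)) = 1/((16 + 26)**2*(-5 + 4/(-3))) = 1/(42**2*(-5 + 4*(-1/3))) = 1/(1764*(-5 - 4/3)) = 1/(1764*(-19/3)) = 1/(-11172) = -1/11172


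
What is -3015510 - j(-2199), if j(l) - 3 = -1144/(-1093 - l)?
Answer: -1667578117/553 ≈ -3.0155e+6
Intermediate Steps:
j(l) = 3 - 1144/(-1093 - l)
-3015510 - j(-2199) = -3015510 - (4423 + 3*(-2199))/(1093 - 2199) = -3015510 - (4423 - 6597)/(-1106) = -3015510 - (-1)*(-2174)/1106 = -3015510 - 1*1087/553 = -3015510 - 1087/553 = -1667578117/553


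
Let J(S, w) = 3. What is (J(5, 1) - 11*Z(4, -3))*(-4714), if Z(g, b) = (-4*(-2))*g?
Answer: 1645186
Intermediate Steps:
Z(g, b) = 8*g
(J(5, 1) - 11*Z(4, -3))*(-4714) = (3 - 88*4)*(-4714) = (3 - 11*32)*(-4714) = (3 - 352)*(-4714) = -349*(-4714) = 1645186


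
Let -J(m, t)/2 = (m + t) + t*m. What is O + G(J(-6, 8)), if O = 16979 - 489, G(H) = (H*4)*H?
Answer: 50346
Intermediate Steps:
J(m, t) = -2*m - 2*t - 2*m*t (J(m, t) = -2*((m + t) + t*m) = -2*((m + t) + m*t) = -2*(m + t + m*t) = -2*m - 2*t - 2*m*t)
G(H) = 4*H² (G(H) = (4*H)*H = 4*H²)
O = 16490
O + G(J(-6, 8)) = 16490 + 4*(-2*(-6) - 2*8 - 2*(-6)*8)² = 16490 + 4*(12 - 16 + 96)² = 16490 + 4*92² = 16490 + 4*8464 = 16490 + 33856 = 50346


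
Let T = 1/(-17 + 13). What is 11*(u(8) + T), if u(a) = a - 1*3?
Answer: 209/4 ≈ 52.250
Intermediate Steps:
u(a) = -3 + a (u(a) = a - 3 = -3 + a)
T = -¼ (T = 1/(-4) = -¼ ≈ -0.25000)
11*(u(8) + T) = 11*((-3 + 8) - ¼) = 11*(5 - ¼) = 11*(19/4) = 209/4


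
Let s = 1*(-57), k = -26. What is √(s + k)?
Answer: I*√83 ≈ 9.1104*I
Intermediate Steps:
s = -57
√(s + k) = √(-57 - 26) = √(-83) = I*√83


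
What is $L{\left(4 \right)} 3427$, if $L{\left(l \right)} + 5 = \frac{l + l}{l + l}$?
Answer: $-13708$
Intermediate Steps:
$L{\left(l \right)} = -4$ ($L{\left(l \right)} = -5 + \frac{l + l}{l + l} = -5 + \frac{2 l}{2 l} = -5 + 2 l \frac{1}{2 l} = -5 + 1 = -4$)
$L{\left(4 \right)} 3427 = \left(-4\right) 3427 = -13708$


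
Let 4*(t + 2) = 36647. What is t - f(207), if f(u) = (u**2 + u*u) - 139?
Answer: -305597/4 ≈ -76399.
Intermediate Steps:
t = 36639/4 (t = -2 + (1/4)*36647 = -2 + 36647/4 = 36639/4 ≈ 9159.8)
f(u) = -139 + 2*u**2 (f(u) = (u**2 + u**2) - 139 = 2*u**2 - 139 = -139 + 2*u**2)
t - f(207) = 36639/4 - (-139 + 2*207**2) = 36639/4 - (-139 + 2*42849) = 36639/4 - (-139 + 85698) = 36639/4 - 1*85559 = 36639/4 - 85559 = -305597/4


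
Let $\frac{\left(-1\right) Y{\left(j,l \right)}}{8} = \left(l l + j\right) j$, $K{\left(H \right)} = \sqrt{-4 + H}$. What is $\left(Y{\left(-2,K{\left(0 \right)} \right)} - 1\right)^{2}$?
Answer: $9409$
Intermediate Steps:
$Y{\left(j,l \right)} = - 8 j \left(j + l^{2}\right)$ ($Y{\left(j,l \right)} = - 8 \left(l l + j\right) j = - 8 \left(l^{2} + j\right) j = - 8 \left(j + l^{2}\right) j = - 8 j \left(j + l^{2}\right)$)
$\left(Y{\left(-2,K{\left(0 \right)} \right)} - 1\right)^{2} = \left(\left(-8\right) \left(-2\right) \left(-2 + \left(\sqrt{-4 + 0}\right)^{2}\right) - 1\right)^{2} = \left(\left(-8\right) \left(-2\right) \left(-2 + \left(\sqrt{-4}\right)^{2}\right) - 1\right)^{2} = \left(\left(-8\right) \left(-2\right) \left(-2 + \left(2 i\right)^{2}\right) - 1\right)^{2} = \left(\left(-8\right) \left(-2\right) \left(-2 - 4\right) - 1\right)^{2} = \left(\left(-8\right) \left(-2\right) \left(-6\right) - 1\right)^{2} = \left(-96 - 1\right)^{2} = \left(-97\right)^{2} = 9409$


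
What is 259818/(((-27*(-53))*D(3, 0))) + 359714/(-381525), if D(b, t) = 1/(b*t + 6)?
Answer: 22009171258/20220825 ≈ 1088.4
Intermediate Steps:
D(b, t) = 1/(6 + b*t)
259818/(((-27*(-53))*D(3, 0))) + 359714/(-381525) = 259818/(((-27*(-53))/(6 + 3*0))) + 359714/(-381525) = 259818/((1431/(6 + 0))) + 359714*(-1/381525) = 259818/((1431/6)) - 359714/381525 = 259818/((1431*(⅙))) - 359714/381525 = 259818/(477/2) - 359714/381525 = 259818*(2/477) - 359714/381525 = 173212/159 - 359714/381525 = 22009171258/20220825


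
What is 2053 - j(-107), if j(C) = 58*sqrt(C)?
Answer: 2053 - 58*I*sqrt(107) ≈ 2053.0 - 599.96*I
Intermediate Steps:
2053 - j(-107) = 2053 - 58*sqrt(-107) = 2053 - 58*I*sqrt(107)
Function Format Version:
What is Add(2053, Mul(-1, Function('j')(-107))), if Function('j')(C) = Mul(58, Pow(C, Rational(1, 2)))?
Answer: Add(2053, Mul(-58, I, Pow(107, Rational(1, 2)))) ≈ Add(2053.0, Mul(-599.96, I))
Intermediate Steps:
Add(2053, Mul(-1, Function('j')(-107))) = Add(2053, Mul(-1, Mul(58, Pow(-107, Rational(1, 2))))) = Add(2053, Mul(-1, Mul(58, Mul(I, Pow(107, Rational(1, 2)))))) = Add(2053, Mul(-1, Mul(58, I, Pow(107, Rational(1, 2))))) = Add(2053, Mul(-58, I, Pow(107, Rational(1, 2))))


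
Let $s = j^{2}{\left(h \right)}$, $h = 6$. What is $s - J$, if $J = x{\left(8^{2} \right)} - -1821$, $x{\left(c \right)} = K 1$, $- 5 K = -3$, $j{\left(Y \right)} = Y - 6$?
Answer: $- \frac{9108}{5} \approx -1821.6$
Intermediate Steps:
$j{\left(Y \right)} = -6 + Y$ ($j{\left(Y \right)} = Y - 6 = -6 + Y$)
$K = \frac{3}{5}$ ($K = \left(- \frac{1}{5}\right) \left(-3\right) = \frac{3}{5} \approx 0.6$)
$x{\left(c \right)} = \frac{3}{5}$ ($x{\left(c \right)} = \frac{3}{5} \cdot 1 = \frac{3}{5}$)
$s = 0$ ($s = \left(-6 + 6\right)^{2} = 0^{2} = 0$)
$J = \frac{9108}{5}$ ($J = \frac{3}{5} - -1821 = \frac{3}{5} + 1821 = \frac{9108}{5} \approx 1821.6$)
$s - J = 0 - \frac{9108}{5} = - \frac{9108}{5}$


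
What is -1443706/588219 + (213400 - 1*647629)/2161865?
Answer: -3376519219841/1271650068435 ≈ -2.6552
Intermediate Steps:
-1443706/588219 + (213400 - 1*647629)/2161865 = -1443706*1/588219 + (213400 - 647629)*(1/2161865) = -1443706/588219 - 434229*1/2161865 = -1443706/588219 - 434229/2161865 = -3376519219841/1271650068435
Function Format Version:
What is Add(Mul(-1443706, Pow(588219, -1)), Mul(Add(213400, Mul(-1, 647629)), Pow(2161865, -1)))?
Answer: Rational(-3376519219841, 1271650068435) ≈ -2.6552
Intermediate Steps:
Add(Mul(-1443706, Pow(588219, -1)), Mul(Add(213400, Mul(-1, 647629)), Pow(2161865, -1))) = Add(Mul(-1443706, Rational(1, 588219)), Mul(Add(213400, -647629), Rational(1, 2161865))) = Add(Rational(-1443706, 588219), Mul(-434229, Rational(1, 2161865))) = Add(Rational(-1443706, 588219), Rational(-434229, 2161865)) = Rational(-3376519219841, 1271650068435)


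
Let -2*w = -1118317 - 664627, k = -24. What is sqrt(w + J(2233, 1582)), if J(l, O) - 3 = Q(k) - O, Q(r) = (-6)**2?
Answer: 3*sqrt(98881) ≈ 943.36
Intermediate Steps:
Q(r) = 36
w = 891472 (w = -(-1118317 - 664627)/2 = -1/2*(-1782944) = 891472)
J(l, O) = 39 - O (J(l, O) = 3 + (36 - O) = 39 - O)
sqrt(w + J(2233, 1582)) = sqrt(891472 + (39 - 1*1582)) = sqrt(891472 + (39 - 1582)) = sqrt(891472 - 1543) = sqrt(889929) = 3*sqrt(98881)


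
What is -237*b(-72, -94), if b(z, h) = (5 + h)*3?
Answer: 63279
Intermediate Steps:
b(z, h) = 15 + 3*h
-237*b(-72, -94) = -237*(15 + 3*(-94)) = -237*(15 - 282) = -237*(-267) = 63279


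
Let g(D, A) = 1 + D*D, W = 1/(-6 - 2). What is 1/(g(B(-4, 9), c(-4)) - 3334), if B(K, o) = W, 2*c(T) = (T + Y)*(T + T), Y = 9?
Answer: -64/213311 ≈ -0.00030003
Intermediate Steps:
c(T) = T*(9 + T) (c(T) = ((T + 9)*(T + T))/2 = ((9 + T)*(2*T))/2 = (2*T*(9 + T))/2 = T*(9 + T))
W = -1/8 (W = 1/(-8) = -1/8 ≈ -0.12500)
B(K, o) = -1/8
g(D, A) = 1 + D**2
1/(g(B(-4, 9), c(-4)) - 3334) = 1/((1 + (-1/8)**2) - 3334) = 1/((1 + 1/64) - 3334) = 1/(65/64 - 3334) = 1/(-213311/64) = -64/213311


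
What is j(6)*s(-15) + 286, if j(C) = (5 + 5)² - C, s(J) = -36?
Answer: -3098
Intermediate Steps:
j(C) = 100 - C (j(C) = 10² - C = 100 - C)
j(6)*s(-15) + 286 = (100 - 1*6)*(-36) + 286 = (100 - 6)*(-36) + 286 = 94*(-36) + 286 = -3384 + 286 = -3098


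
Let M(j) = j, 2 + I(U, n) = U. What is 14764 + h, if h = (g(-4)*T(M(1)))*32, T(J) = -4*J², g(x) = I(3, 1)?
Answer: 14636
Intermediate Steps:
I(U, n) = -2 + U
g(x) = 1 (g(x) = -2 + 3 = 1)
h = -128 (h = (1*(-4*1²))*32 = (1*(-4*1))*32 = (1*(-4))*32 = -4*32 = -128)
14764 + h = 14764 - 128 = 14636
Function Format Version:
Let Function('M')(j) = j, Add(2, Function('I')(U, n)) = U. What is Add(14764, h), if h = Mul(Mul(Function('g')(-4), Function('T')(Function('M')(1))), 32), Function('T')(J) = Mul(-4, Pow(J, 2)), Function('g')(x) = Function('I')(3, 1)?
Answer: 14636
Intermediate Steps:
Function('I')(U, n) = Add(-2, U)
Function('g')(x) = 1 (Function('g')(x) = Add(-2, 3) = 1)
h = -128 (h = Mul(Mul(1, Mul(-4, Pow(1, 2))), 32) = Mul(Mul(1, Mul(-4, 1)), 32) = Mul(Mul(1, -4), 32) = Mul(-4, 32) = -128)
Add(14764, h) = Add(14764, -128) = 14636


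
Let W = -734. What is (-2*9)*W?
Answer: 13212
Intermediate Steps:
(-2*9)*W = -2*9*(-734) = -18*(-734) = 13212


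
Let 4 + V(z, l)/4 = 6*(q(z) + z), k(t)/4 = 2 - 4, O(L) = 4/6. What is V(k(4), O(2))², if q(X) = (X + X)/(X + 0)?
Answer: 25600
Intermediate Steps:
O(L) = ⅔ (O(L) = 4*(⅙) = ⅔)
k(t) = -8 (k(t) = 4*(2 - 4) = 4*(-2) = -8)
q(X) = 2 (q(X) = (2*X)/X = 2)
V(z, l) = 32 + 24*z (V(z, l) = -16 + 4*(6*(2 + z)) = -16 + 4*(12 + 6*z) = -16 + (48 + 24*z) = 32 + 24*z)
V(k(4), O(2))² = (32 + 24*(-8))² = (32 - 192)² = (-160)² = 25600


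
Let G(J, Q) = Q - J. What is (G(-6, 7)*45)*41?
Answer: 23985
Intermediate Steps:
(G(-6, 7)*45)*41 = ((7 - 1*(-6))*45)*41 = ((7 + 6)*45)*41 = (13*45)*41 = 585*41 = 23985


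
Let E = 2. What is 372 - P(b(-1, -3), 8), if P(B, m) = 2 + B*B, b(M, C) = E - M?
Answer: 361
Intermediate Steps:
b(M, C) = 2 - M
P(B, m) = 2 + B**2
372 - P(b(-1, -3), 8) = 372 - (2 + (2 - 1*(-1))**2) = 372 - (2 + (2 + 1)**2) = 372 - (2 + 3**2) = 372 - (2 + 9) = 372 - 1*11 = 372 - 11 = 361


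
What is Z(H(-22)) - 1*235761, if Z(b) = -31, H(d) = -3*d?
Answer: -235792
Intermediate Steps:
Z(H(-22)) - 1*235761 = -31 - 1*235761 = -31 - 235761 = -235792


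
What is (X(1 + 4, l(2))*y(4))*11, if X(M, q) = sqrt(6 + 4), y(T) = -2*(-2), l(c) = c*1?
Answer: 44*sqrt(10) ≈ 139.14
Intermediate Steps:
l(c) = c
y(T) = 4
X(M, q) = sqrt(10)
(X(1 + 4, l(2))*y(4))*11 = (sqrt(10)*4)*11 = (4*sqrt(10))*11 = 44*sqrt(10)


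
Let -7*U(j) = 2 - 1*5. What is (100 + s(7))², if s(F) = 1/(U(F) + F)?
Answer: 27112849/2704 ≈ 10027.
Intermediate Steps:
U(j) = 3/7 (U(j) = -(2 - 1*5)/7 = -(2 - 5)/7 = -⅐*(-3) = 3/7)
s(F) = 1/(3/7 + F)
(100 + s(7))² = (100 + 7/(3 + 7*7))² = (100 + 7/(3 + 49))² = (100 + 7/52)² = (5207/52)² = 27112849/2704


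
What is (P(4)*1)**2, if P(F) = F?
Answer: 16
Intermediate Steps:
(P(4)*1)**2 = (4*1)**2 = 4**2 = 16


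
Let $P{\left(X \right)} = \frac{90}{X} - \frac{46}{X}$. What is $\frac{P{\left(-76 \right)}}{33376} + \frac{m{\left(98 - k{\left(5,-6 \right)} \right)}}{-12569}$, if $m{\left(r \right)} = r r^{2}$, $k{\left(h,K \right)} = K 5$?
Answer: $- \frac{1329896496147}{7970555936} \approx -166.85$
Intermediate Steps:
$k{\left(h,K \right)} = 5 K$
$P{\left(X \right)} = \frac{44}{X}$
$m{\left(r \right)} = r^{3}$
$\frac{P{\left(-76 \right)}}{33376} + \frac{m{\left(98 - k{\left(5,-6 \right)} \right)}}{-12569} = \frac{44 \frac{1}{-76}}{33376} + \frac{\left(98 - 5 \left(-6\right)\right)^{3}}{-12569} = 44 \left(- \frac{1}{76}\right) \frac{1}{33376} + \left(98 - -30\right)^{3} \left(- \frac{1}{12569}\right) = \left(- \frac{11}{19}\right) \frac{1}{33376} + \left(98 + 30\right)^{3} \left(- \frac{1}{12569}\right) = - \frac{11}{634144} + 128^{3} \left(- \frac{1}{12569}\right) = - \frac{11}{634144} + 2097152 \left(- \frac{1}{12569}\right) = - \frac{11}{634144} - \frac{2097152}{12569} = - \frac{1329896496147}{7970555936}$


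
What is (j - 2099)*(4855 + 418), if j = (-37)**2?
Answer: -3849290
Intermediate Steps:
j = 1369
(j - 2099)*(4855 + 418) = (1369 - 2099)*(4855 + 418) = -730*5273 = -3849290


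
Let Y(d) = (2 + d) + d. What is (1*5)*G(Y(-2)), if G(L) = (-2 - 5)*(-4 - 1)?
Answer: 175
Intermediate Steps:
Y(d) = 2 + 2*d
G(L) = 35 (G(L) = -7*(-5) = 35)
(1*5)*G(Y(-2)) = (1*5)*35 = 5*35 = 175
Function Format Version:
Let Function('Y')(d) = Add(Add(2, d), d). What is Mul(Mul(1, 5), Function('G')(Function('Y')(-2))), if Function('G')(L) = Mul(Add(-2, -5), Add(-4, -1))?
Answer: 175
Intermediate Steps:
Function('Y')(d) = Add(2, Mul(2, d))
Function('G')(L) = 35 (Function('G')(L) = Mul(-7, -5) = 35)
Mul(Mul(1, 5), Function('G')(Function('Y')(-2))) = Mul(Mul(1, 5), 35) = Mul(5, 35) = 175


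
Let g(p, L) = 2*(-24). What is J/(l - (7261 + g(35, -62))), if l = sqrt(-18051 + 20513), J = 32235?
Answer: -232511055/52024907 - 32235*sqrt(2462)/52024907 ≈ -4.5000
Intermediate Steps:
g(p, L) = -48
l = sqrt(2462) ≈ 49.619
J/(l - (7261 + g(35, -62))) = 32235/(sqrt(2462) - (7261 - 48)) = 32235/(sqrt(2462) - 1*7213) = 32235/(sqrt(2462) - 7213) = 32235/(-7213 + sqrt(2462))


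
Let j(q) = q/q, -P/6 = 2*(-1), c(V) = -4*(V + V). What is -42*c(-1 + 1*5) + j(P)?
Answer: 1345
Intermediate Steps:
c(V) = -8*V
P = 12 (P = -12*(-1) = -6*(-2) = 12)
j(q) = 1
-42*c(-1 + 1*5) + j(P) = -(-336)*(-1 + 1*5) + 1 = -(-336)*(-1 + 5) + 1 = -(-336)*4 + 1 = -42*(-32) + 1 = 1344 + 1 = 1345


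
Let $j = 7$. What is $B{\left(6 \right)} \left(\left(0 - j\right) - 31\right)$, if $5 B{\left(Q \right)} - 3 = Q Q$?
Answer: $- \frac{1482}{5} \approx -296.4$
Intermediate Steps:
$B{\left(Q \right)} = \frac{3}{5} + \frac{Q^{2}}{5}$ ($B{\left(Q \right)} = \frac{3}{5} + \frac{Q Q}{5} = \frac{3}{5} + \frac{Q^{2}}{5}$)
$B{\left(6 \right)} \left(\left(0 - j\right) - 31\right) = \left(\frac{3}{5} + \frac{6^{2}}{5}\right) \left(\left(0 - 7\right) - 31\right) = \left(\frac{3}{5} + \frac{1}{5} \cdot 36\right) \left(\left(0 - 7\right) - 31\right) = \left(\frac{3}{5} + \frac{36}{5}\right) \left(-7 - 31\right) = \frac{39}{5} \left(-38\right) = - \frac{1482}{5}$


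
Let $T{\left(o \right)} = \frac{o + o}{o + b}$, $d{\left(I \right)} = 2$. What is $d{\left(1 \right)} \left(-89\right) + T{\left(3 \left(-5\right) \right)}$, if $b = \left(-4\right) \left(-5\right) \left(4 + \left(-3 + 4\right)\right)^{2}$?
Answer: $- \frac{17272}{97} \approx -178.06$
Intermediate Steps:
$b = 500$ ($b = 20 \left(4 + 1\right)^{2} = 20 \cdot 5^{2} = 20 \cdot 25 = 500$)
$T{\left(o \right)} = \frac{2 o}{500 + o}$ ($T{\left(o \right)} = \frac{o + o}{o + 500} = \frac{2 o}{500 + o}$)
$d{\left(1 \right)} \left(-89\right) + T{\left(3 \left(-5\right) \right)} = 2 \left(-89\right) + \frac{2 \cdot 3 \left(-5\right)}{500 + 3 \left(-5\right)} = -178 + 2 \left(-15\right) \frac{1}{500 - 15} = -178 + 2 \left(-15\right) \frac{1}{485} = -178 - \frac{6}{97} = - \frac{17272}{97}$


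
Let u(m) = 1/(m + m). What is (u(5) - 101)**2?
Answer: 1018081/100 ≈ 10181.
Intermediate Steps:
u(m) = 1/(2*m)
(u(5) - 101)**2 = ((1/2)/5 - 101)**2 = ((1/2)*(1/5) - 101)**2 = (1/10 - 101)**2 = (-1009/10)**2 = 1018081/100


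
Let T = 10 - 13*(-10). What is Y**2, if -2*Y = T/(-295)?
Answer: 196/3481 ≈ 0.056306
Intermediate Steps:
T = 140 (T = 10 + 130 = 140)
Y = 14/59 (Y = -70/(-295) = -70*(-1)/295 = -1/2*(-28/59) = 14/59 ≈ 0.23729)
Y**2 = (14/59)**2 = 196/3481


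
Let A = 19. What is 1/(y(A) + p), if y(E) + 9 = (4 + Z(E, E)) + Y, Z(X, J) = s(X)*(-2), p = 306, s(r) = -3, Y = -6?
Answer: 1/301 ≈ 0.0033223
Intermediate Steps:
Z(X, J) = 6 (Z(X, J) = -3*(-2) = 6)
y(E) = -5 (y(E) = -9 + ((4 + 6) - 6) = -9 + (10 - 6) = -9 + 4 = -5)
1/(y(A) + p) = 1/(-5 + 306) = 1/301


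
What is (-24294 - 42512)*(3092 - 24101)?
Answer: 1403527254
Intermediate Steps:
(-24294 - 42512)*(3092 - 24101) = -66806*(-21009) = 1403527254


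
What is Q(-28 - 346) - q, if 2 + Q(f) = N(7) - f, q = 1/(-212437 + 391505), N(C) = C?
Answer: 67866771/179068 ≈ 379.00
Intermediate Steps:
q = 1/179068 ≈ 5.5845e-6
Q(f) = 5 - f (Q(f) = -2 + (7 - f) = 5 - f)
Q(-28 - 346) - q = (5 - (-28 - 346)) - 1*1/179068 = (5 - 1*(-374)) - 1/179068 = (5 + 374) - 1/179068 = 379 - 1/179068 = 67866771/179068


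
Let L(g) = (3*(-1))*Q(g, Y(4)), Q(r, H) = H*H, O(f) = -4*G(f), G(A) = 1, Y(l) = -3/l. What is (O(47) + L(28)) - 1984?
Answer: -31835/16 ≈ -1989.7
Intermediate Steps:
O(f) = -4 (O(f) = -4*1 = -4)
Q(r, H) = H²
L(g) = -27/16 (L(g) = (3*(-1))*(-3/4)² = -3*(-3*¼)² = -3*(-¾)² = -3*9/16 = -27/16)
(O(47) + L(28)) - 1984 = (-4 - 27/16) - 1984 = -91/16 - 1984 = -31835/16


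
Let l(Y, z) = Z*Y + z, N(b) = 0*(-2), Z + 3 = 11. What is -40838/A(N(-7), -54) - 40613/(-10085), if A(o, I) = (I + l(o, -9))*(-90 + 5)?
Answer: -5553389/1543005 ≈ -3.5991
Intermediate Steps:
Z = 8 (Z = -3 + 11 = 8)
N(b) = 0
l(Y, z) = z + 8*Y (l(Y, z) = 8*Y + z = z + 8*Y)
A(o, I) = 765 - 680*o - 85*I (A(o, I) = (I + (-9 + 8*o))*(-90 + 5) = (-9 + I + 8*o)*(-85) = 765 - 680*o - 85*I)
-40838/A(N(-7), -54) - 40613/(-10085) = -40838/(765 - 680*0 - 85*(-54)) - 40613/(-10085) = -40838/(765 + 0 + 4590) - 40613*(-1/10085) = -40838/5355 + 40613/10085 = -40838*1/5355 + 40613/10085 = -5834/765 + 40613/10085 = -5553389/1543005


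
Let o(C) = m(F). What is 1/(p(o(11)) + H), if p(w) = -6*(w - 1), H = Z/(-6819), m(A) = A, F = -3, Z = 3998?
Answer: 6819/159658 ≈ 0.042710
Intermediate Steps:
o(C) = -3
H = -3998/6819 (H = 3998/(-6819) = 3998*(-1/6819) = -3998/6819 ≈ -0.58630)
p(w) = 6 - 6*w (p(w) = -6*(-1 + w) = 6 - 6*w)
1/(p(o(11)) + H) = 1/((6 - 6*(-3)) - 3998/6819) = 1/((6 + 18) - 3998/6819) = 1/(24 - 3998/6819) = 1/(159658/6819) = 6819/159658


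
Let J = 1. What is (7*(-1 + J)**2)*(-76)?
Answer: 0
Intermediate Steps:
(7*(-1 + J)**2)*(-76) = (7*(-1 + 1)**2)*(-76) = (7*0**2)*(-76) = (7*0)*(-76) = 0*(-76) = 0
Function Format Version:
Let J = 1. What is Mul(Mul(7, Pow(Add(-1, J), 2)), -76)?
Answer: 0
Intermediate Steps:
Mul(Mul(7, Pow(Add(-1, J), 2)), -76) = Mul(Mul(7, Pow(Add(-1, 1), 2)), -76) = Mul(Mul(7, Pow(0, 2)), -76) = Mul(Mul(7, 0), -76) = Mul(0, -76) = 0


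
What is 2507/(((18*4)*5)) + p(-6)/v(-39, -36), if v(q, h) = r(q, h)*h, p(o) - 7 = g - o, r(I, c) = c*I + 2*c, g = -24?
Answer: 1669717/239760 ≈ 6.9641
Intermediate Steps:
r(I, c) = 2*c + I*c (r(I, c) = I*c + 2*c = 2*c + I*c)
p(o) = -17 - o (p(o) = 7 + (-24 - o) = -17 - o)
v(q, h) = h²*(2 + q) (v(q, h) = (h*(2 + q))*h = h²*(2 + q))
2507/(((18*4)*5)) + p(-6)/v(-39, -36) = 2507/(((18*4)*5)) + (-17 - 1*(-6))/(((-36)²*(2 - 39))) = 2507/((72*5)) + (-17 + 6)/((1296*(-37))) = 2507/360 - 11/(-47952) = 2507*(1/360) - 11*(-1/47952) = 2507/360 + 11/47952 = 1669717/239760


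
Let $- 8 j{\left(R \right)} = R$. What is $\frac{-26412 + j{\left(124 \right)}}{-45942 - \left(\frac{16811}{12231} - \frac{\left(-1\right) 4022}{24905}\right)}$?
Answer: $\frac{16100323022025}{27990001687694} \approx 0.57522$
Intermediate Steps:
$j{\left(R \right)} = - \frac{R}{8}$
$\frac{-26412 + j{\left(124 \right)}}{-45942 - \left(\frac{16811}{12231} - \frac{\left(-1\right) 4022}{24905}\right)} = \frac{-26412 - \frac{31}{2}}{-45942 - \left(\frac{16811}{12231} - \frac{\left(-1\right) 4022}{24905}\right)} = \frac{-26412 - \frac{31}{2}}{-45942 - \frac{467871037}{304613055}} = - \frac{52855}{2 \left(-45942 - \frac{467871037}{304613055}\right)} = - \frac{52855}{2 \left(- \frac{13995000843847}{304613055}\right)} = \left(- \frac{52855}{2}\right) \left(- \frac{304613055}{13995000843847}\right) = \frac{16100323022025}{27990001687694}$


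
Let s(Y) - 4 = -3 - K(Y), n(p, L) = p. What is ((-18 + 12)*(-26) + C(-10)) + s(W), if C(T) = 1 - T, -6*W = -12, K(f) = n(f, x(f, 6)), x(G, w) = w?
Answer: 166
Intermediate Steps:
K(f) = f
W = 2 (W = -⅙*(-12) = 2)
s(Y) = 1 - Y (s(Y) = 4 + (-3 - Y) = 1 - Y)
((-18 + 12)*(-26) + C(-10)) + s(W) = ((-18 + 12)*(-26) + (1 - 1*(-10))) + (1 - 1*2) = (-6*(-26) + (1 + 10)) + (1 - 2) = (156 + 11) - 1 = 167 - 1 = 166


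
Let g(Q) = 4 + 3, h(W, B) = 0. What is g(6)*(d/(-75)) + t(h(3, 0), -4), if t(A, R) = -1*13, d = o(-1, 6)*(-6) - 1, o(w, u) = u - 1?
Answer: -758/75 ≈ -10.107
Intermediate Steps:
o(w, u) = -1 + u
d = -31 (d = (-1 + 6)*(-6) - 1 = 5*(-6) - 1 = -30 - 1 = -31)
t(A, R) = -13
g(Q) = 7
g(6)*(d/(-75)) + t(h(3, 0), -4) = 7*(-31/(-75)) - 13 = 7*(-31*(-1/75)) - 13 = 7*(31/75) - 13 = 217/75 - 13 = -758/75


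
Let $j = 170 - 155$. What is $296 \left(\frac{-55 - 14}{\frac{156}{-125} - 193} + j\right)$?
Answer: $\frac{110360640}{24281} \approx 4545.1$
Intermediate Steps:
$j = 15$
$296 \left(\frac{-55 - 14}{\frac{156}{-125} - 193} + j\right) = 296 \left(\frac{-55 - 14}{\frac{156}{-125} - 193} + 15\right) = 296 \left(- \frac{69}{156 \left(- \frac{1}{125}\right) - 193} + 15\right) = 296 \left(- \frac{69}{- \frac{156}{125} - 193} + 15\right) = 296 \left(- \frac{69}{- \frac{24281}{125}} + 15\right) = 296 \left(\left(-69\right) \left(- \frac{125}{24281}\right) + 15\right) = 296 \left(\frac{8625}{24281} + 15\right) = 296 \cdot \frac{372840}{24281} = \frac{110360640}{24281}$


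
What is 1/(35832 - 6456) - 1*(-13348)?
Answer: 392110849/29376 ≈ 13348.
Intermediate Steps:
1/(35832 - 6456) - 1*(-13348) = 1/29376 + 13348 = 392110849/29376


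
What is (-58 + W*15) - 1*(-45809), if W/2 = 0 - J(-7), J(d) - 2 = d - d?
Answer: 45691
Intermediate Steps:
J(d) = 2 (J(d) = 2 + (d - d) = 2 + 0 = 2)
W = -4 (W = 2*(0 - 1*2) = 2*(0 - 2) = 2*(-2) = -4)
(-58 + W*15) - 1*(-45809) = (-58 - 4*15) - 1*(-45809) = (-58 - 60) + 45809 = -118 + 45809 = 45691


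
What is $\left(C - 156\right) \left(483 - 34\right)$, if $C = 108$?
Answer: $-21552$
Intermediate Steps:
$\left(C - 156\right) \left(483 - 34\right) = \left(108 - 156\right) \left(483 - 34\right) = \left(-48\right) 449 = -21552$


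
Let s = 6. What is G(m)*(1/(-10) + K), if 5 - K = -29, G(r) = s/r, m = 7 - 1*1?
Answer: 339/10 ≈ 33.900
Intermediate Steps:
m = 6 (m = 7 - 1 = 6)
G(r) = 6/r
K = 34 (K = 5 - 1*(-29) = 5 + 29 = 34)
G(m)*(1/(-10) + K) = (6/6)*(1/(-10) + 34) = (6*(⅙))*(-⅒ + 34) = 1*(339/10) = 339/10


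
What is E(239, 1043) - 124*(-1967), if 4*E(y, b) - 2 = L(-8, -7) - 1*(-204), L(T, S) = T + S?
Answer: 975823/4 ≈ 2.4396e+5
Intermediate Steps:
L(T, S) = S + T
E(y, b) = 191/4 (E(y, b) = ½ + ((-7 - 8) - 1*(-204))/4 = ½ + (-15 + 204)/4 = ½ + (¼)*189 = ½ + 189/4 = 191/4)
E(239, 1043) - 124*(-1967) = 191/4 - 124*(-1967) = 191/4 + 243908 = 975823/4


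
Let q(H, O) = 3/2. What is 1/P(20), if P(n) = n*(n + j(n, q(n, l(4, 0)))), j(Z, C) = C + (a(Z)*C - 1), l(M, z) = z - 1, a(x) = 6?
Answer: 1/590 ≈ 0.0016949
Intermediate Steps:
l(M, z) = -1 + z
q(H, O) = 3/2 (q(H, O) = 3*(½) = 3/2)
j(Z, C) = -1 + 7*C (j(Z, C) = C + (6*C - 1) = C + (-1 + 6*C) = -1 + 7*C)
P(n) = n*(19/2 + n) (P(n) = n*(n + (-1 + 7*(3/2))) = n*(n + (-1 + 21/2)) = n*(n + 19/2) = n*(19/2 + n))
1/P(20) = 1/((½)*20*(19 + 2*20)) = 1/((½)*20*(19 + 40)) = 1/((½)*20*59) = 1/590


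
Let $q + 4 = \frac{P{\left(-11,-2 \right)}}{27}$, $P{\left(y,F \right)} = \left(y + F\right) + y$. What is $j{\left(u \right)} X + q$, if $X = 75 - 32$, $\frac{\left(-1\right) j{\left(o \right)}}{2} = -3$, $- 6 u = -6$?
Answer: $\frac{2278}{9} \approx 253.11$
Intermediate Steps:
$u = 1$ ($u = \left(- \frac{1}{6}\right) \left(-6\right) = 1$)
$j{\left(o \right)} = 6$ ($j{\left(o \right)} = \left(-2\right) \left(-3\right) = 6$)
$P{\left(y,F \right)} = F + 2 y$ ($P{\left(y,F \right)} = \left(F + y\right) + y = F + 2 y$)
$q = - \frac{44}{9}$ ($q = -4 + \frac{-2 + 2 \left(-11\right)}{27} = -4 + \left(-2 - 22\right) \frac{1}{27} = -4 - \frac{8}{9} = - \frac{44}{9} \approx -4.8889$)
$X = 43$ ($X = 75 - 32 = 43$)
$j{\left(u \right)} X + q = 6 \cdot 43 - \frac{44}{9} = 258 - \frac{44}{9} = \frac{2278}{9}$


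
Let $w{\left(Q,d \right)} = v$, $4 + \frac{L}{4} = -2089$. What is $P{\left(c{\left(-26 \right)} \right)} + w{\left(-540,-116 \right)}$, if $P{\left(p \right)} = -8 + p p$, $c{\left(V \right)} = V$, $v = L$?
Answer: $-7704$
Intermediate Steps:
$L = -8372$ ($L = -16 + 4 \left(-2089\right) = -16 - 8356 = -8372$)
$v = -8372$
$w{\left(Q,d \right)} = -8372$
$P{\left(p \right)} = -8 + p^{2}$
$P{\left(c{\left(-26 \right)} \right)} + w{\left(-540,-116 \right)} = \left(-8 + \left(-26\right)^{2}\right) - 8372 = \left(-8 + 676\right) - 8372 = 668 - 8372 = -7704$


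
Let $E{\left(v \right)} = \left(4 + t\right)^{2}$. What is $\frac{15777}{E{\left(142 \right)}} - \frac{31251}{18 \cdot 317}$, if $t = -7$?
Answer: $\frac{3323789}{1902} \approx 1747.5$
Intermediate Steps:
$E{\left(v \right)} = 9$ ($E{\left(v \right)} = \left(4 - 7\right)^{2} = \left(-3\right)^{2} = 9$)
$\frac{15777}{E{\left(142 \right)}} - \frac{31251}{18 \cdot 317} = \frac{15777}{9} - \frac{31251}{18 \cdot 317} = 15777 \cdot \frac{1}{9} - \frac{31251}{5706} = 1753 - \frac{10417}{1902} = \frac{3323789}{1902}$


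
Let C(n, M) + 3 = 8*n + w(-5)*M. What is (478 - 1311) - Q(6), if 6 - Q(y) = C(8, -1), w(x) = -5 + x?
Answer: -768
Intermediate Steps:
C(n, M) = -3 - 10*M + 8*n (C(n, M) = -3 + (8*n + (-5 - 5)*M) = -3 + (8*n - 10*M) = -3 + (-10*M + 8*n) = -3 - 10*M + 8*n)
Q(y) = -65 (Q(y) = 6 - (-3 - 10*(-1) + 8*8) = 6 - (-3 + 10 + 64) = 6 - 1*71 = 6 - 71 = -65)
(478 - 1311) - Q(6) = (478 - 1311) - 1*(-65) = -833 + 65 = -768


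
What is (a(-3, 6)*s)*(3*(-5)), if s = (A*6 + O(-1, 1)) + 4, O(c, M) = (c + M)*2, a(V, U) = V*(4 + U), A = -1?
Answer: -900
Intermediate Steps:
O(c, M) = 2*M + 2*c (O(c, M) = (M + c)*2 = 2*M + 2*c)
s = -2 (s = (-1*6 + (2*1 + 2*(-1))) + 4 = (-6 + (2 - 2)) + 4 = (-6 + 0) + 4 = -6 + 4 = -2)
(a(-3, 6)*s)*(3*(-5)) = (-3*(4 + 6)*(-2))*(3*(-5)) = (-3*10*(-2))*(-15) = -30*(-2)*(-15) = 60*(-15) = -900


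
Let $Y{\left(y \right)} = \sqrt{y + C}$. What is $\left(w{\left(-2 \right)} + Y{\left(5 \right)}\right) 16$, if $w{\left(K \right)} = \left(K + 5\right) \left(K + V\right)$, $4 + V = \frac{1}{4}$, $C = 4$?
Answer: $-228$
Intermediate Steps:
$V = - \frac{15}{4}$ ($V = -4 + \frac{1}{4} = - \frac{15}{4} \approx -3.75$)
$w{\left(K \right)} = \left(5 + K\right) \left(- \frac{15}{4} + K\right)$ ($w{\left(K \right)} = \left(K + 5\right) \left(K - \frac{15}{4}\right) = \left(5 + K\right) \left(- \frac{15}{4} + K\right)$)
$Y{\left(y \right)} = \sqrt{4 + y}$ ($Y{\left(y \right)} = \sqrt{y + 4} = \sqrt{4 + y}$)
$\left(w{\left(-2 \right)} + Y{\left(5 \right)}\right) 16 = \left(\left(- \frac{75}{4} + \left(-2\right)^{2} + \frac{5}{4} \left(-2\right)\right) + \sqrt{4 + 5}\right) 16 = \left(\left(- \frac{75}{4} + 4 - \frac{5}{2}\right) + \sqrt{9}\right) 16 = \left(- \frac{69}{4} + 3\right) 16 = \left(- \frac{57}{4}\right) 16 = -228$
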